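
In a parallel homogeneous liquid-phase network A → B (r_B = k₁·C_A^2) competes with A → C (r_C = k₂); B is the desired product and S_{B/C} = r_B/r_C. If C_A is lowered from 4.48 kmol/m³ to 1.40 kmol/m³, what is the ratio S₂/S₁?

0.0977

S_{B/C} = (k₁/k₂)·C_A^2, so S₂/S₁ = (C_{A,2}/C_{A,1})^2.
= (1.40/4.48)^2 = (0.3125)^2 = 0.0977.
Selectivity toward B falls as C_A falls — high-concentration operation is favoured.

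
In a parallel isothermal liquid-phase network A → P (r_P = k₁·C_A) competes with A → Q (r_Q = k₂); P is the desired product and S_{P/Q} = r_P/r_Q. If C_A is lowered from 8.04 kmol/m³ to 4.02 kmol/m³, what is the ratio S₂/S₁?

0.500

S_{P/Q} = (k₁/k₂)·C_A, so S₂/S₁ = (C_{A,2}/C_{A,1}).
= 4.02/8.04 = 0.500.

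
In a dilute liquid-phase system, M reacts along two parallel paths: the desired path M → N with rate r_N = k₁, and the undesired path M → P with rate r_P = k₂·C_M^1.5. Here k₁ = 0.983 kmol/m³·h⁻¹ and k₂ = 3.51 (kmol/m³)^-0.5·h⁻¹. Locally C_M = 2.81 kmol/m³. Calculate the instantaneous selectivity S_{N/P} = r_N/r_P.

0.0595

S_{N/P} = r_N/r_P = (k₁)/(k₂·C_M^1.5) = (k₁/k₂)·C_M^-1.5.
= (0.983) / (3.51×2.810^1.5) = 0.9830/16.53 = 0.0595.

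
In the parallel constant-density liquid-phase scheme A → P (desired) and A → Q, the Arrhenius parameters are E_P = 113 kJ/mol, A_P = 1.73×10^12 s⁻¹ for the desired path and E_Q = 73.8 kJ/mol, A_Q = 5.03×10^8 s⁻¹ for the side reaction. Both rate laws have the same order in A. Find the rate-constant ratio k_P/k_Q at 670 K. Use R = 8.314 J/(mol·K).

Since both paths have the same order in A, the concentration cancels and S_{P/Q} = k_P/k_Q = (A_P/A_Q)·exp[(E_Q−E_P)/(RT)].
(E_Q−E_P)/(RT) = (73.8−113)×10³/(8.314×670) = -39200/5570 = -7.037.
k_P/k_Q = (1.73×10^12/5.03×10^8)·exp(-7.037) = 3439 × 8.786×10^-4 = 3.02.

3.02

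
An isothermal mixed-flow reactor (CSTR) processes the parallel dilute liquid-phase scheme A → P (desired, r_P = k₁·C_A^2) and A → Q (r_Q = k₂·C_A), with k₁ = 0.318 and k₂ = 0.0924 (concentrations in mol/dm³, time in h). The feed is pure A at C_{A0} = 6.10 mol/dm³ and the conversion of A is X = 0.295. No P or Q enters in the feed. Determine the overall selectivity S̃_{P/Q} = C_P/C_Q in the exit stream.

Exit C_A = C_{A0}(1−X) = 6.10×0.705 = 4.301 mol/dm³.
Rates in a CSTR are evaluated at the outlet concentration: r_P = 0.318×4.301^2 = 5.881, r_Q = 0.0924×4.301 = 0.3974.
Overall selectivity = C_P/C_Q = r_Pτ/(r_Qτ) = r_P/r_Q = 14.8.

14.8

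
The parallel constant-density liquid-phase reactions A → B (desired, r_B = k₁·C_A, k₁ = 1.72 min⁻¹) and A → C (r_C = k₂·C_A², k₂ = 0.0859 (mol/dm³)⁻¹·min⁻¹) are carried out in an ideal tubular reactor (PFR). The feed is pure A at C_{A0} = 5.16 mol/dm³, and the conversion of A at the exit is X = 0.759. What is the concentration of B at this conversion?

C_A = C_{A0}(1−X) = 1.244 mol/dm³.
Along a PFR/batch, dC_B/dC_A = −r_B/(r_B+r_C) = −k₁/(k₁+k₂·C_A).
Integrating from C_{A0} to C_A: C_B = (1.72/0.0859)·ln[(1.72+0.0859·5.16)/(1.72+0.0859·1.24)] = 20.02·ln(2.163/1.827) = 3.385 mol/dm³.

3.38 mol/dm³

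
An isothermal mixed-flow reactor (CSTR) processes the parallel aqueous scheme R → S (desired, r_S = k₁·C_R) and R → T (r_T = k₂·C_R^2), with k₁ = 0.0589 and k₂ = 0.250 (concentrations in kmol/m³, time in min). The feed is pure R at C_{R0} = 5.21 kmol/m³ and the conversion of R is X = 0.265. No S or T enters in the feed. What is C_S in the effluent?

0.0800 kmol/m³

Exit C_R = C_{R0}(1−X) = 5.21×0.735 = 3.829 kmol/m³.
In a CSTR the entire volume is at exit conditions, so r_S = 0.0589×3.829 = 0.2255 and r_T = 0.250×3.829^2 = 3.666.
Fraction of consumed R going to S: r_S/(r_S+r_T) = 0.05796.
C_S = 0.05796·C_{R0}·X = 0.05796×5.21×0.265 = 0.0800 kmol/m³.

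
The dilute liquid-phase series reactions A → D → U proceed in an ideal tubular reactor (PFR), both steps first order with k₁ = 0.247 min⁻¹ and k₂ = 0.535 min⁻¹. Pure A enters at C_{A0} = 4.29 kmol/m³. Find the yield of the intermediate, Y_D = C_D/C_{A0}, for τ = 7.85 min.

For first-order series with pure A initially, C_D(τ) = k₁C_{A0}/(k₂−k₁)·(e^(−k₁τ) − e^(−k₂τ)).
e^(−k₁τ) = e^(−0.247×7.85) = e^(−1.939) = 0.1439; e^(−k₂τ) = e^(−4.200) = 0.01500.
C_D = 0.247×4.29/(0.535−0.247) × (0.1439−0.01500) = 3.679×0.1289 = 0.4741 kmol/m³.
Y_D = C_D/C_{A0} = 0.4741/4.29 = 0.111.

0.111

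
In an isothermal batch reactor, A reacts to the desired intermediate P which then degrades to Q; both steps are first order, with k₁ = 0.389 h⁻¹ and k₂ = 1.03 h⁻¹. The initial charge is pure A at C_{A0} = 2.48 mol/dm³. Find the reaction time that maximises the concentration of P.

1.52 h

Setting dC_P/dt = 0 gives t_opt = ln(k₂/k₁)/(k₂−k₁).
= ln(1.03/0.389)/(1.03−0.389) = ln(2.648)/0.6410 = 0.9737/0.6410 = 1.52 h.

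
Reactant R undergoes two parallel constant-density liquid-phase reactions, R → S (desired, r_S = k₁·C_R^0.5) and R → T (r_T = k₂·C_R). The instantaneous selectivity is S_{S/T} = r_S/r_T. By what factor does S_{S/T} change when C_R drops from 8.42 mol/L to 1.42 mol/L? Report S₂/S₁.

2.44

S_{S/T} = (k₁/k₂)·C_R^-0.5, so S₂/S₁ = (C_{R,2}/C_{R,1})^-0.5.
= (1.42/8.42)^(-0.5) = (0.1686)^(-0.5) = 2.44.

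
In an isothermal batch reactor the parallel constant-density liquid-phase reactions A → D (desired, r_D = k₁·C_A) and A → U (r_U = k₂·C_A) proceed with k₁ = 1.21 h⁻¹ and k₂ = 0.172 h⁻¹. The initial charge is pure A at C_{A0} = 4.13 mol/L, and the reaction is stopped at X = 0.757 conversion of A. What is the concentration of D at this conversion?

C_A = C_{A0}(1−X) = 1.004 mol/L.
Both paths are first order in A, so the instantaneous fraction to D is constant: dC_D/d(−C_A) = k₁/(k₁+k₂) = 0.8755.
C_D = 0.8755·(C_{A0}−C_A) = 0.8755×3.126 = 2.74 mol/L.

2.74 mol/L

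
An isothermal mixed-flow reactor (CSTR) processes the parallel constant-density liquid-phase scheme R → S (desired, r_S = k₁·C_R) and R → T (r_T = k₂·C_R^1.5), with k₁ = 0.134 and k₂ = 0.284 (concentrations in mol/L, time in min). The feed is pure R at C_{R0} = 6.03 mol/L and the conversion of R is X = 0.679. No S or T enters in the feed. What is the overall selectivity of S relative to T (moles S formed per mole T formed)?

0.339

Exit C_R = C_{R0}(1−X) = 6.03×0.321 = 1.936 mol/L.
Rates in a CSTR are evaluated at the outlet concentration: r_S = 0.134×1.936 = 0.2594, r_T = 0.284×1.936^1.5 = 0.7648.
Overall selectivity = C_S/C_T = r_Sτ/(r_Tτ) = r_S/r_T = 0.339.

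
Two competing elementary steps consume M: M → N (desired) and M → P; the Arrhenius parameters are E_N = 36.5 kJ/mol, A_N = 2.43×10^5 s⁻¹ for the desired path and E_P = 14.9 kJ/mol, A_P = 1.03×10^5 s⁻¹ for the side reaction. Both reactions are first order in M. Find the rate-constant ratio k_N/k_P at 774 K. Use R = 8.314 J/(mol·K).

0.0822

Since both paths have the same order in M, the concentration cancels and S_{N/P} = k_N/k_P = (A_N/A_P)·exp[(E_P−E_N)/(RT)].
(E_P−E_N)/(RT) = (14.9−36.5)×10³/(8.314×774) = -21600/6435 = -3.357.
k_N/k_P = (2.43×10^5/1.03×10^5)·exp(-3.357) = 2.359 × 0.03485 = 0.0822.
Since E_N > E_P, raising the temperature improves selectivity toward N.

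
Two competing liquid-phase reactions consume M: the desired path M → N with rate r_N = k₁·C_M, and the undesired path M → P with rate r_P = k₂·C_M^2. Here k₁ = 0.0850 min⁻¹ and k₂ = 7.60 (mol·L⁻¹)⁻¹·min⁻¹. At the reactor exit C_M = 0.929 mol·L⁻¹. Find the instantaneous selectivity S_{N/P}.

0.0120

S_{N/P} = r_N/r_P = (k₁·C_M)/(k₂·C_M^2) = (k₁/k₂)·C_M⁻¹.
= (0.0850×0.9290) / (7.60×0.9290^2) = 0.07897/6.559 = 0.0120.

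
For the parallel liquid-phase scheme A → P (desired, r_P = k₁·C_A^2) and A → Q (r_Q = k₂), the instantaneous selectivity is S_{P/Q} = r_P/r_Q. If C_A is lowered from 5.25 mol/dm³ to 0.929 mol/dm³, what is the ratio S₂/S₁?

0.0313

S_{P/Q} = (k₁/k₂)·C_A^2, so S₂/S₁ = (C_{A,2}/C_{A,1})^2.
= (0.929/5.25)^2 = (0.1770)^2 = 0.0313.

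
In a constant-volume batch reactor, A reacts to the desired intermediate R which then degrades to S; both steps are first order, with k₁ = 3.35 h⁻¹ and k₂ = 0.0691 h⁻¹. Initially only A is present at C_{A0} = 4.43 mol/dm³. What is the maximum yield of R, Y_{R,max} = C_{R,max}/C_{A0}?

For a first-order series the maximum intermediate yield is C_{R,max}/C_{A0} = (k₁/k₂)^[k₂/(k₂−k₁)].
= (3.35/0.0691)^(0.0691/(0.0691−3.35)) = (48.48)^(-0.02106) = 0.9215.

0.922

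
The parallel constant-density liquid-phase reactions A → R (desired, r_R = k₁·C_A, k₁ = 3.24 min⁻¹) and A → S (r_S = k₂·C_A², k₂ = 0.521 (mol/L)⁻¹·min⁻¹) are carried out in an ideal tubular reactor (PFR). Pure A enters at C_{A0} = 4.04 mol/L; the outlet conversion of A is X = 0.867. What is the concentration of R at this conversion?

C_A = C_{A0}(1−X) = 0.5373 mol/L.
Along a PFR/batch, dC_R/dC_A = −r_R/(r_R+r_S) = −k₁/(k₁+k₂·C_A).
Integrating from C_{A0} to C_A: C_R = (3.24/0.521)·ln[(3.24+0.521·4.04)/(3.24+0.521·0.537)] = 6.219·ln(5.345/3.520) = 2.598 mol/L.

2.60 mol/L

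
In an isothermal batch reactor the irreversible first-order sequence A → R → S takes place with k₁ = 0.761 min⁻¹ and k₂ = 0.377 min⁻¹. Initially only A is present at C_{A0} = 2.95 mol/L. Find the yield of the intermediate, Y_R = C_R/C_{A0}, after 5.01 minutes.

The intermediate concentration in a first-order A→B→C sequence is C_R = k₁C_{A0}(e^(−k₁t) − e^(−k₂t))/(k₂−k₁).
e^(−k₁t) = e^(−0.761×5.01) = e^(−3.813) = 0.02209; e^(−k₂t) = e^(−1.889) = 0.1513.
C_R = 0.761×2.95/(0.377−0.761) × (0.02209−0.1513) = (-5.846)×(-0.1292) = 0.7551 mol/L.
Y_R = C_R/C_{A0} = 0.7551/2.95 = 0.256.

0.256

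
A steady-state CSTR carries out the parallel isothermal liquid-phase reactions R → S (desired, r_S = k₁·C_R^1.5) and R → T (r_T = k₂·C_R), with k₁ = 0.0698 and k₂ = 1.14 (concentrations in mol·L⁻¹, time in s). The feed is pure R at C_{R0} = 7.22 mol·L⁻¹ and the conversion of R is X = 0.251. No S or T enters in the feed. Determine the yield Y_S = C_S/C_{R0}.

Exit C_R = C_{R0}(1−X) = 7.22×0.749 = 5.408 mol·L⁻¹.
A CSTR operates uniformly at the exit composition, giving r_S = 0.8778 and r_T = 6.165 (each k·C_R^n at C_R = 5.408).
Fraction of consumed R going to S: r_S/(r_S+r_T) = 0.1246.
C_S = 0.1246·C_{R0}·X = 0.1246×7.22×0.251 = 0.226 mol·L⁻¹; Y_S = C_S/C_{R0} = 0.0313.

0.0313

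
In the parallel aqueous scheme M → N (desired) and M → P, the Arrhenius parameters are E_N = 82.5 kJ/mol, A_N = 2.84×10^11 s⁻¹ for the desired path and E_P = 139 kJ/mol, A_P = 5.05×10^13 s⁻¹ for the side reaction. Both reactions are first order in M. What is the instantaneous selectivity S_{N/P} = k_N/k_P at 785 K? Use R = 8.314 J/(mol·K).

Since both paths have the same order in M, the concentration cancels and S_{N/P} = k_N/k_P = (A_N/A_P)·exp[(E_P−E_N)/(RT)].
(E_P−E_N)/(RT) = (139−82.5)×10³/(8.314×785) = 56500/6526 = 8.657.
k_N/k_P = (2.84×10^11/5.05×10^13)·exp(8.657) = 0.005624 × 5750 = 32.3.
Since E_N < E_P, lowering the temperature improves selectivity toward N.

32.3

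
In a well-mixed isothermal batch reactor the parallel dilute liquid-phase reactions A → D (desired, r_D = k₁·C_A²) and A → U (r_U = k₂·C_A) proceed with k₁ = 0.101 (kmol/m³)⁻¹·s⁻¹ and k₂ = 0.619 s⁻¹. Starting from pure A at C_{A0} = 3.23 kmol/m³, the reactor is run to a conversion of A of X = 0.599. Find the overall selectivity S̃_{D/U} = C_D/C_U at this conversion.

0.363

C_A = C_{A0}(1−X) = 1.295 kmol/m³.
Along a PFR/batch, dC_U/dC_A = −r_U/(r_D+r_U) = −k₂/(k₂+k₁·C_A).
Integrating from C_{A0} to C_A: C_U = (0.619/0.101)·ln[(0.619+0.101·3.23)/(0.619+0.101·1.30)] = 6.129·ln(0.9452/0.7498) = 1.419 kmol/m³.
Then C_D = (C_{A0}−C_A) − C_U = 1.935 − 1.419 = 0.5154 kmol/m³.
S̃_{D/U} = C_D/C_U = 0.5154/1.419 = 0.363.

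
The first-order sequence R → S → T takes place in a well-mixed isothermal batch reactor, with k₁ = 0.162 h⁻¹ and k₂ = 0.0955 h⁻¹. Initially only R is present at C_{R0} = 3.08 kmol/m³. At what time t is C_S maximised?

The intermediate peaks when r₁ = r₂, i.e. k₁e^(−k₁t) = k₂e^(−k₂t), giving t_opt = ln(k₂/k₁)/(k₂−k₁).
= ln(0.0955/0.162)/(0.0955−0.162) = ln(0.5895)/-0.06650 = -0.5285/-0.06650 = 7.95 h.

7.95 h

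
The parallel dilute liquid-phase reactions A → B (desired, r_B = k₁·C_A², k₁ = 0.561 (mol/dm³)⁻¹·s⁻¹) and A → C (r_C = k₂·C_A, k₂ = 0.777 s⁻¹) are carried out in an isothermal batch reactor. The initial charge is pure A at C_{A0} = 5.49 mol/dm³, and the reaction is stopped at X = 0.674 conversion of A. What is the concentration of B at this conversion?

C_A = C_{A0}(1−X) = 1.790 mol/dm³.
Along a PFR/batch, dC_C/dC_A = −r_C/(r_B+r_C) = −k₂/(k₂+k₁·C_A).
Integrating from C_{A0} to C_A: C_C = (0.777/0.561)·ln[(0.777+0.561·5.49)/(0.777+0.561·1.79)] = 1.385·ln(3.857/1.781) = 1.070 mol/dm³.
Then C_B = (C_{A0}−C_A) − C_C = 3.700 − 1.070 = 2.630 mol/dm³.

2.63 mol/dm³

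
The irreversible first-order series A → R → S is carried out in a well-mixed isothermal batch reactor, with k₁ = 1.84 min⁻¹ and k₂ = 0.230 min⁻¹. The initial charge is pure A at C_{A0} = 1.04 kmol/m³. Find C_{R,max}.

0.773 kmol/m³

Evaluating C_R at t_opt = ln(k₂/k₁)/(k₂−k₁) gives C_{R,max}/C_{A0} = (k₁/k₂)^[k₂/(k₂−k₁)].
= (1.84/0.230)^(0.230/(0.230−1.84)) = (8.000)^(-0.1429) = 0.7430.
C_{R,max} = 0.7430×1.04 = 0.773 kmol/m³.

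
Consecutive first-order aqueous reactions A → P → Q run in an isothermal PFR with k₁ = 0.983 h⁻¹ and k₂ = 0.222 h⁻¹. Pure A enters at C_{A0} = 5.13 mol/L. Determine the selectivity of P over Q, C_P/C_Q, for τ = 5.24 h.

0.662

The intermediate concentration in a first-order A→B→C sequence is C_P = k₁C_{A0}(e^(−k₁τ) − e^(−k₂τ))/(k₂−k₁).
e^(−k₁τ) = e^(−0.983×5.24) = e^(−5.151) = 0.005794; e^(−k₂τ) = e^(−1.163) = 0.3125.
C_P = 0.983×5.13/(0.222−0.983) × (0.005794−0.3125) = (-6.627)×(-0.3067) = 2.032 mol/L.
C_A = C_{A0}e^(−k₁τ) = 0.02972 mol/L, so C_Q = C_{A0}−C_A−C_P = 3.068 mol/L; C_P/C_Q = 0.662.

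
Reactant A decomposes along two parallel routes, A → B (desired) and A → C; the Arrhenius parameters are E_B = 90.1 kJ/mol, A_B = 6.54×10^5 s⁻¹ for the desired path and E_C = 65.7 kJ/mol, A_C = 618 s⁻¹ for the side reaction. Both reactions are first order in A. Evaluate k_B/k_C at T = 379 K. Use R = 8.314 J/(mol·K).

0.459

k_B/k_C = (A_B/A_C)·exp[−(E_B−E_C)/(RT)] = (A_B/A_C)·exp[(E_C−E_B)/(RT)].
(E_C−E_B)/(RT) = (65.7−90.1)×10³/(8.314×379) = -24400/3151 = -7.744.
k_B/k_C = (6.54×10^5/618)·exp(-7.744) = 1058 × 4.335×10^-4 = 0.459.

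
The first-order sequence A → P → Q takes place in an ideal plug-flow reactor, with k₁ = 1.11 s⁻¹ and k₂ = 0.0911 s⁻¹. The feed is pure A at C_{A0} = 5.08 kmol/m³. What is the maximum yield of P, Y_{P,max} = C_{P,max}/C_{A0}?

At the optimum, C_{P,max}/C_{A0} = (k₁/k₂)^[k₂/(k₂−k₁)].
= (1.11/0.0911)^(0.0911/(0.0911−1.11)) = (12.18)^(-0.08941) = 0.7997.

0.800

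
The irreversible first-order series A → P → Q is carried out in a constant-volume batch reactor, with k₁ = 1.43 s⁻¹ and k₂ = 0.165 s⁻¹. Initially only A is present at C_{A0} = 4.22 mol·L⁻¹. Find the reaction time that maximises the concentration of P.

For first-order series the maximum of C_P occurs at t_opt = ln(k₂/k₁)/(k₂−k₁).
= ln(0.165/1.43)/(0.165−1.43) = ln(0.1154)/-1.265 = -2.159/-1.265 = 1.71 s.

1.71 s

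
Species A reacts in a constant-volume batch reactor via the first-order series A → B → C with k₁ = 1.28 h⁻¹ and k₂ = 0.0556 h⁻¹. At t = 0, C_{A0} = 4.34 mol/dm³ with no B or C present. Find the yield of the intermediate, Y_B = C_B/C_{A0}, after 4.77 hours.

0.800

The intermediate concentration in a first-order A→B→C sequence is C_B = k₁C_{A0}(e^(−k₁t) − e^(−k₂t))/(k₂−k₁).
e^(−k₁t) = e^(−1.28×4.77) = e^(−6.106) = 0.002230; e^(−k₂t) = e^(−0.2652) = 0.7670.
C_B = 1.28×4.34/(0.0556−1.28) × (0.002230−0.7670) = (-4.537)×(-0.7648) = 3.470 mol/dm³.
Y_B = C_B/C_{A0} = 3.470/4.34 = 0.800.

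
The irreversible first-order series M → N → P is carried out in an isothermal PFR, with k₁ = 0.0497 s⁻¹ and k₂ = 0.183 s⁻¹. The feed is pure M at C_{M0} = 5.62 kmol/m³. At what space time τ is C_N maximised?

The intermediate peaks when r₁ = r₂, i.e. k₁e^(−k₁τ) = k₂e^(−k₂τ), giving τ_opt = ln(k₂/k₁)/(k₂−k₁).
= ln(0.183/0.0497)/(0.183−0.0497) = ln(3.682)/0.1333 = 1.303/0.1333 = 9.78 s.

9.78 s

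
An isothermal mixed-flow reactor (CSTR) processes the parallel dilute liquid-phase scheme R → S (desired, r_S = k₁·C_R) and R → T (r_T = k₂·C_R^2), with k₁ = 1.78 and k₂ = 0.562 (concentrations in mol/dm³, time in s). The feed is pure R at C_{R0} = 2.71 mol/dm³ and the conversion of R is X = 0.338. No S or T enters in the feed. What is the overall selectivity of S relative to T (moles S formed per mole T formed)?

Exit C_R = C_{R0}(1−X) = 2.71×0.662 = 1.794 mol/dm³.
In a CSTR the entire volume is at exit conditions, so r_S = 1.78×1.794 = 3.193 and r_T = 0.562×1.794^2 = 1.809.
Overall selectivity = C_S/C_T = r_Sτ/(r_Tτ) = r_S/r_T = 1.77.

1.77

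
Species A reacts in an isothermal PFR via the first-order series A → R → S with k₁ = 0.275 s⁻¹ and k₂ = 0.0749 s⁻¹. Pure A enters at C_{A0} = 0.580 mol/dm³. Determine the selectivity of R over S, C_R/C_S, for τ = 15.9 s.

Solving the coupled first-order balances gives C_R(τ) = [k₁/(k₂−k₁)]·C_{A0}·(e^(−k₁τ) − e^(−k₂τ)).
e^(−k₁τ) = e^(−0.275×15.9) = e^(−4.373) = 0.01262; e^(−k₂τ) = e^(−1.191) = 0.3039.
C_R = 0.275×0.580/(0.0749−0.275) × (0.01262−0.3039) = (-0.7971)×(-0.2913) = 0.2322 mol/dm³.
C_A = C_{A0}e^(−k₁τ) = 0.007319 mol/dm³, so C_S = C_{A0}−C_A−C_R = 0.3405 mol/dm³; C_R/C_S = 0.682.

0.682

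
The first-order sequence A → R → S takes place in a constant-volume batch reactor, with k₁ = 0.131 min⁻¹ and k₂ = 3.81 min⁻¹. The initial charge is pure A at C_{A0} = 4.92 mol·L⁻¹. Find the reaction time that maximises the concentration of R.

0.916 min

Setting dC_R/dt = 0 gives t_opt = ln(k₂/k₁)/(k₂−k₁).
= ln(3.81/0.131)/(3.81−0.131) = ln(29.08)/3.679 = 3.370/3.679 = 0.916 min.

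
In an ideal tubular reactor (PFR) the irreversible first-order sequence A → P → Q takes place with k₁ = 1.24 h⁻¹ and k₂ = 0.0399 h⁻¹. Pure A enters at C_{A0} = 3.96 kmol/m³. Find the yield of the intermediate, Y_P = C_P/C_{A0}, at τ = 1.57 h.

For first-order series with pure A initially, C_P(τ) = k₁C_{A0}/(k₂−k₁)·(e^(−k₁τ) − e^(−k₂τ)).
e^(−k₁τ) = e^(−1.24×1.57) = e^(−1.947) = 0.1427; e^(−k₂τ) = e^(−0.06264) = 0.9393.
C_P = 1.24×3.96/(0.0399−1.24) × (0.1427−0.9393) = (-4.092)×(-0.7965) = 3.259 kmol/m³.
Y_P = C_P/C_{A0} = 3.259/3.96 = 0.823.

0.823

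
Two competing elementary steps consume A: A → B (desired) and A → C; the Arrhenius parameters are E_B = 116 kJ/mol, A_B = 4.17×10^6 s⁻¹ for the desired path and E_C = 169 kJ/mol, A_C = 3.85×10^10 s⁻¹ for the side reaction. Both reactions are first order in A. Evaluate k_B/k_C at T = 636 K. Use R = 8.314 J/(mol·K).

2.44

With equal orders, S_{B/C} = k_B/k_C = (A_B/A_C)·exp[(E_C−E_B)/(RT)].
(E_C−E_B)/(RT) = (169−116)×10³/(8.314×636) = 53000/5288 = 10.02.
k_B/k_C = (4.17×10^6/3.85×10^10)·exp(10.02) = 1.083×10^-4 × 22545 = 2.44.
Since E_B < E_C, lowering the temperature improves selectivity toward B.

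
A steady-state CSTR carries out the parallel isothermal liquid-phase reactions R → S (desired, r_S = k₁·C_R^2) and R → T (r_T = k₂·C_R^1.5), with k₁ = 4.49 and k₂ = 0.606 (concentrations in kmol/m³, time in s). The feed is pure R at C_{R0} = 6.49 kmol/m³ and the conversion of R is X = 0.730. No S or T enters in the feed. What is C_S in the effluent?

4.30 kmol/m³

Exit C_R = C_{R0}(1−X) = 6.49×0.270 = 1.752 kmol/m³.
In a CSTR the entire volume is at exit conditions, so r_S = 4.49×1.752^2 = 13.79 and r_T = 0.606×1.752^1.5 = 1.406.
Fraction of consumed R going to S: r_S/(r_S+r_T) = 0.9075.
C_S = 0.9075·C_{R0}·X = 0.9075×6.49×0.730 = 4.30 kmol/m³.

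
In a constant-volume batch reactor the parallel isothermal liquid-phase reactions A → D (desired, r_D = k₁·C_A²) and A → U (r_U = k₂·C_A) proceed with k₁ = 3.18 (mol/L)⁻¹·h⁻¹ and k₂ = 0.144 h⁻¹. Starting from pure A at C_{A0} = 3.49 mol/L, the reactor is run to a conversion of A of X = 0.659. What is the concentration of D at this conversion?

2.25 mol/L

C_A = C_{A0}(1−X) = 1.190 mol/L.
Along a PFR/batch, dC_U/dC_A = −r_U/(r_D+r_U) = −k₂/(k₂+k₁·C_A).
Integrating from C_{A0} to C_A: C_U = (0.144/3.18)·ln[(0.144+3.18·3.49)/(0.144+3.18·1.19)] = 0.04528·ln(11.24/3.928) = 0.04761 mol/L.
Then C_D = (C_{A0}−C_A) − C_U = 2.300 − 0.04761 = 2.252 mol/L.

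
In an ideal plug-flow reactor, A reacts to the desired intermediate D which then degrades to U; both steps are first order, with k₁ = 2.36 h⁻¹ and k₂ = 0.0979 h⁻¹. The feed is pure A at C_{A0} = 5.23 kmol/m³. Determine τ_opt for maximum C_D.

The intermediate peaks when r₁ = r₂, i.e. k₁e^(−k₁τ) = k₂e^(−k₂τ), giving τ_opt = ln(k₂/k₁)/(k₂−k₁).
= ln(0.0979/2.36)/(0.0979−2.36) = ln(0.04148)/-2.262 = -3.182/-2.262 = 1.41 h.

1.41 h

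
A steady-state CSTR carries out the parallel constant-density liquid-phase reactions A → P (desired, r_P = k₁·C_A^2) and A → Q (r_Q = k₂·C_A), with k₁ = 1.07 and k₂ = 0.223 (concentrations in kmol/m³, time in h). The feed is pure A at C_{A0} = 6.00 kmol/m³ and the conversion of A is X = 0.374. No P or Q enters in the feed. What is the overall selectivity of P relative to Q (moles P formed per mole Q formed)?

18.0

Exit C_A = C_{A0}(1−X) = 6.00×0.626 = 3.756 kmol/m³.
A CSTR operates uniformly at the exit composition, giving r_P = 15.10 and r_Q = 0.8376 (each k·C_A^n at C_A = 3.756).
Overall selectivity = C_P/C_Q = r_Pτ/(r_Qτ) = r_P/r_Q = 18.0.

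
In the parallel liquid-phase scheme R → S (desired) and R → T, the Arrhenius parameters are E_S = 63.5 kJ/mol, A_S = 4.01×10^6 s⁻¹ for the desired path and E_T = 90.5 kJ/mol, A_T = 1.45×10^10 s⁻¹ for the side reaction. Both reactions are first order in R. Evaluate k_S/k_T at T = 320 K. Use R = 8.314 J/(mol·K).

Since both paths have the same order in R, the concentration cancels and S_{S/T} = k_S/k_T = (A_S/A_T)·exp[(E_T−E_S)/(RT)].
(E_T−E_S)/(RT) = (90.5−63.5)×10³/(8.314×320) = 27000/2660 = 10.15.
k_S/k_T = (4.01×10^6/1.45×10^10)·exp(10.15) = 2.766×10^-4 × 25554 = 7.07.

7.07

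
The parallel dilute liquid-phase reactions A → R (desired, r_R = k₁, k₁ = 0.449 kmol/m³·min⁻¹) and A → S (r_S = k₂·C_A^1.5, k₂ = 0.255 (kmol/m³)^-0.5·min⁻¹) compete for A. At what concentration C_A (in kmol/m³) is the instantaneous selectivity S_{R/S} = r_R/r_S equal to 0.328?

3.07 kmol/m³

S_{R/S} = (k₁/k₂)·C_A^-1.5 ⇒ C_A = (S·k₂/k₁)^(1/(-1.5)).
= (0.328×0.255/0.449)^(-0.6667) = (0.1863)^(-0.6667) = 3.07 kmol/m³.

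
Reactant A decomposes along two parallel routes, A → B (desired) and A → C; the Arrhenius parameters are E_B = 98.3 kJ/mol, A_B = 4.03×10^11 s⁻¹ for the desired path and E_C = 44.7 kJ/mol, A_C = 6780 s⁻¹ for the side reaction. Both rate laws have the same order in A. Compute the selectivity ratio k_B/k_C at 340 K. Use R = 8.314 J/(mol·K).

0.346

With equal orders, S_{B/C} = k_B/k_C = (A_B/A_C)·exp[(E_C−E_B)/(RT)].
(E_C−E_B)/(RT) = (44.7−98.3)×10³/(8.314×340) = -53600/2827 = -18.96.
k_B/k_C = (4.03×10^11/6780)·exp(-18.96) = 5.944×10^7 × 5.822×10^-9 = 0.346.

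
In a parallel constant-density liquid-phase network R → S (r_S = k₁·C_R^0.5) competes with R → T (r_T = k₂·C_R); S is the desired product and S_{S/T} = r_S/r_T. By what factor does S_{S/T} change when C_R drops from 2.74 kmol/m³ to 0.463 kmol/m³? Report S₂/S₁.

S_{S/T} = (k₁/k₂)·C_R^-0.5, so S₂/S₁ = (C_{R,2}/C_{R,1})^-0.5.
= (0.463/2.74)^(-0.5) = (0.1690)^(-0.5) = 2.43.
Selectivity toward S rises as C_R falls — low-concentration operation is favoured.

2.43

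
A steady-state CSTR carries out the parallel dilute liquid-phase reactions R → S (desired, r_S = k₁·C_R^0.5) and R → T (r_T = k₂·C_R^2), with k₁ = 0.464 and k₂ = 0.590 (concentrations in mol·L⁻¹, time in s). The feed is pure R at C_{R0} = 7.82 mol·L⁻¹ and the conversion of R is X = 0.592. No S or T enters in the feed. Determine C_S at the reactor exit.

0.561 mol·L⁻¹

Exit C_R = C_{R0}(1−X) = 7.82×0.408 = 3.191 mol·L⁻¹.
Rates in a CSTR are evaluated at the outlet concentration: r_S = 0.464×3.191^0.5 = 0.8288, r_T = 0.590×3.191^2 = 6.006.
Fraction of consumed R going to S: r_S/(r_S+r_T) = 0.1213.
C_S = 0.1213·C_{R0}·X = 0.1213×7.82×0.592 = 0.561 mol·L⁻¹.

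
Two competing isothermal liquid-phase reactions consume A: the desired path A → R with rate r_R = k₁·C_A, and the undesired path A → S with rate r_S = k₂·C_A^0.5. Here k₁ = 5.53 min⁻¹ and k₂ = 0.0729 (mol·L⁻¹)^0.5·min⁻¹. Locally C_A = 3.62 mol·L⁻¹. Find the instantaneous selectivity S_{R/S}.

S_{R/S} = r_R/r_S = (k₁·C_A)/(k₂·C_A^0.5) = (k₁/k₂)·C_A^0.5.
= (5.53×3.620) / (0.0729×3.620^0.5) = 20.02/0.1387 = 144.
Since the desired path is higher order in A, keeping C_A high (PFR or concentrated feed) favours R.

144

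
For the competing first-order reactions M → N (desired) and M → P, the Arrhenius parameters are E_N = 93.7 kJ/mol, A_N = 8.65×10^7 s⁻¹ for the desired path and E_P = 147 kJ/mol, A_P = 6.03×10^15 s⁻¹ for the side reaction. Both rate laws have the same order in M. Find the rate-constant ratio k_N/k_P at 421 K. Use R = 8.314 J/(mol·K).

0.0589

k_N/k_P = (A_N/A_P)·exp[−(E_N−E_P)/(RT)] = (A_N/A_P)·exp[(E_P−E_N)/(RT)].
(E_P−E_N)/(RT) = (147−93.7)×10³/(8.314×421) = 53300/3500 = 15.23.
k_N/k_P = (8.65×10^7/6.03×10^15)·exp(15.23) = 1.434×10^-8 × 4.105×10^6 = 0.0589.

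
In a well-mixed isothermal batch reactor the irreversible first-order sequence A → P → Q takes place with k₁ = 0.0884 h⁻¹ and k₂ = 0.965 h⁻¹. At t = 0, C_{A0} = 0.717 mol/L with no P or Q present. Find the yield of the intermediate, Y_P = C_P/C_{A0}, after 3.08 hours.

0.0716

For first-order series with pure A initially, C_P(t) = k₁C_{A0}/(k₂−k₁)·(e^(−k₁t) − e^(−k₂t)).
e^(−k₁t) = e^(−0.0884×3.08) = e^(−0.2723) = 0.7616; e^(−k₂t) = e^(−2.972) = 0.05119.
C_P = 0.0884×0.717/(0.965−0.0884) × (0.7616−0.05119) = 0.07231×0.7105 = 0.05137 mol/L.
Y_P = C_P/C_{A0} = 0.05137/0.717 = 0.0716.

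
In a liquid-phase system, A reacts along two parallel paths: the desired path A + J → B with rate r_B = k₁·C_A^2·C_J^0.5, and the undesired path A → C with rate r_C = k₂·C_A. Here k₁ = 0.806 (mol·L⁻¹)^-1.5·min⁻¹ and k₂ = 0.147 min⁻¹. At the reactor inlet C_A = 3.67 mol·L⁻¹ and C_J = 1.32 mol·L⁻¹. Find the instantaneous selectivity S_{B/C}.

23.1

S_{B/C} = r_B/r_C = (k₁·C_A^2·C_J^0.5)/(k₂·C_A) = (k₁/k₂)·C_A·C_J^0.5.
= (0.806×3.670^2×1.320^0.5) / (0.147×3.670) = 12.47/0.5395 = 23.1.
Since the desired path is higher order in A, keeping C_A high (PFR or concentrated feed) favours B.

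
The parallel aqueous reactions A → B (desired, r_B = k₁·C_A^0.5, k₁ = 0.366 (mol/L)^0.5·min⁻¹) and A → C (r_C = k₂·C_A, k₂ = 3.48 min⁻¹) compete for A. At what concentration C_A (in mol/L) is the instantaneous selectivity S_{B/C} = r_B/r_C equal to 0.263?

S_{B/C} = (k₁/k₂)·C_A^-0.5 ⇒ C_A = (S·k₂/k₁)^(-2).
= (0.263×3.48/0.366)^(-2) = (2.501)^(-2) = 0.160 mol/L.

0.160 mol/L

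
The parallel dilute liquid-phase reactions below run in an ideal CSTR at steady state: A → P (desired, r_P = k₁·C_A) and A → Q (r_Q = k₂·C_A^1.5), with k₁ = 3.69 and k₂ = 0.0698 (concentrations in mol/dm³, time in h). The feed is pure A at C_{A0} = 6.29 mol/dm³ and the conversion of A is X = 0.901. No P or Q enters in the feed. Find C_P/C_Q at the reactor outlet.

Exit C_A = C_{A0}(1−X) = 6.29×0.0990 = 0.6227 mol/dm³.
Rates in a CSTR are evaluated at the outlet concentration: r_P = 3.69×0.6227 = 2.298, r_Q = 0.0698×0.6227^1.5 = 0.03430.
Overall selectivity = C_P/C_Q = r_Pτ/(r_Qτ) = r_P/r_Q = 67.0.

67.0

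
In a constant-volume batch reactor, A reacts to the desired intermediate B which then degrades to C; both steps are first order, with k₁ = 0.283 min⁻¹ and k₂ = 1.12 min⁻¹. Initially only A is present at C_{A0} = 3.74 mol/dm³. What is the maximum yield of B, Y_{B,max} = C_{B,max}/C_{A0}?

0.159

For a first-order series the maximum intermediate yield is C_{B,max}/C_{A0} = (k₁/k₂)^[k₂/(k₂−k₁)].
= (0.283/1.12)^(1.12/(1.12−0.283)) = (0.2527)^(1.338) = 0.1587.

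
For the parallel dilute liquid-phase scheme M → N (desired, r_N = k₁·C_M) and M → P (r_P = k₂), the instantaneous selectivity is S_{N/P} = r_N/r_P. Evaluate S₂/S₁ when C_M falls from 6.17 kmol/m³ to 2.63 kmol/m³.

S_{N/P} = (k₁/k₂)·C_M, so S₂/S₁ = (C_{M,2}/C_{M,1}).
= 2.63/6.17 = 0.426.

0.426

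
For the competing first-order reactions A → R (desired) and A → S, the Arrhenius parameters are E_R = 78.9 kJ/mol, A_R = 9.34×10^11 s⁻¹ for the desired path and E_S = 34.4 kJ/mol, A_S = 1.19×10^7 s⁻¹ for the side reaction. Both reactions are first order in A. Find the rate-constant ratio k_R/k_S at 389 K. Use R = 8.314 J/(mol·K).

k_R/k_S = (A_R/A_S)·exp[−(E_R−E_S)/(RT)] = (A_R/A_S)·exp[(E_S−E_R)/(RT)].
(E_S−E_R)/(RT) = (34.4−78.9)×10³/(8.314×389) = -44500/3234 = -13.76.
k_R/k_S = (9.34×10^11/1.19×10^7)·exp(-13.76) = 78487 × 1.058×10^-6 = 0.0830.

0.0830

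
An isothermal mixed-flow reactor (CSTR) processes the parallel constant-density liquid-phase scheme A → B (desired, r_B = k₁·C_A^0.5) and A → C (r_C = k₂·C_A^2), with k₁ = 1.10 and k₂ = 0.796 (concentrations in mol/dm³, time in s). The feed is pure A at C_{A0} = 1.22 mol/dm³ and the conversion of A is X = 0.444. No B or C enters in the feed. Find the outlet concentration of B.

Exit C_A = C_{A0}(1−X) = 1.22×0.556 = 0.6783 mol/dm³.
In a CSTR the entire volume is at exit conditions, so r_B = 1.10×0.6783^0.5 = 0.9060 and r_C = 0.796×0.6783^2 = 0.3663.
Fraction of consumed A going to B: r_B/(r_B+r_C) = 0.7121.
C_B = 0.7121·C_{A0}·X = 0.7121×1.22×0.444 = 0.386 mol/dm³.

0.386 mol/dm³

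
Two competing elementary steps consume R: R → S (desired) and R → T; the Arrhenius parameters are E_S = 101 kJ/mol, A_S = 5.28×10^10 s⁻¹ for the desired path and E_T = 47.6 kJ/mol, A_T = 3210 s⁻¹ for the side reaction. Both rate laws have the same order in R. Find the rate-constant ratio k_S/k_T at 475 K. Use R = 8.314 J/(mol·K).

22.1

k_S/k_T = (A_S/A_T)·exp[−(E_S−E_T)/(RT)] = (A_S/A_T)·exp[(E_T−E_S)/(RT)].
(E_T−E_S)/(RT) = (47.6−101)×10³/(8.314×475) = -53400/3949 = -13.52.
k_S/k_T = (5.28×10^10/3210)·exp(-13.52) = 1.645×10^7 × 1.341×10^-6 = 22.1.
Since E_S > E_T, raising the temperature improves selectivity toward S.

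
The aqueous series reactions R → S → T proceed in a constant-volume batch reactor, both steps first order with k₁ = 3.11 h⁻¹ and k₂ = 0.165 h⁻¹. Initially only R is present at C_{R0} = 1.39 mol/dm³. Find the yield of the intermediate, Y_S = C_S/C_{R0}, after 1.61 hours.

The intermediate concentration in a first-order A→B→C sequence is C_S = k₁C_{R0}(e^(−k₁t) − e^(−k₂t))/(k₂−k₁).
e^(−k₁t) = e^(−3.11×1.61) = e^(−5.007) = 0.006690; e^(−k₂t) = e^(−0.2657) = 0.7667.
C_S = 3.11×1.39/(0.165−3.11) × (0.006690−0.7667) = (-1.468)×(-0.7600) = 1.116 mol/dm³.
Y_S = C_S/C_{R0} = 1.116/1.39 = 0.803.

0.803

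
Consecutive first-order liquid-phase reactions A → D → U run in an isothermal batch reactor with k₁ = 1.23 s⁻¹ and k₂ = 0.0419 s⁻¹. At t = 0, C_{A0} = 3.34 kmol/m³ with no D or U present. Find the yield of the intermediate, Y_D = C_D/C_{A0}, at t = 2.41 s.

0.882

For first-order series with pure A initially, C_D(t) = k₁C_{A0}/(k₂−k₁)·(e^(−k₁t) − e^(−k₂t)).
e^(−k₁t) = e^(−1.23×2.41) = e^(−2.964) = 0.05160; e^(−k₂t) = e^(−0.1010) = 0.9040.
C_D = 1.23×3.34/(0.0419−1.23) × (0.05160−0.9040) = (-3.458)×(-0.8524) = 2.947 kmol/m³.
Y_D = C_D/C_{A0} = 2.947/3.34 = 0.882.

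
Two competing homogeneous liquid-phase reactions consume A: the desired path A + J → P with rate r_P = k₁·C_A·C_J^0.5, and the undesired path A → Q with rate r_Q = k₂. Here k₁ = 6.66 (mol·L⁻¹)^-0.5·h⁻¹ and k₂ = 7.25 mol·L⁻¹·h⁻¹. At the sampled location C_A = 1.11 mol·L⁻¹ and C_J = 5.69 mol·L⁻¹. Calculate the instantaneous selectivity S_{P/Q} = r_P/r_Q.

S_{P/Q} = r_P/r_Q = (k₁·C_A·C_J^0.5)/(k₂) = (k₁/k₂)·C_A·C_J^0.5.
= (6.66×1.110×5.690^0.5) / (7.25) = 17.63/7.250 = 2.43.
Since the desired path is higher order in A, keeping C_A high (PFR or concentrated feed) favours P.

2.43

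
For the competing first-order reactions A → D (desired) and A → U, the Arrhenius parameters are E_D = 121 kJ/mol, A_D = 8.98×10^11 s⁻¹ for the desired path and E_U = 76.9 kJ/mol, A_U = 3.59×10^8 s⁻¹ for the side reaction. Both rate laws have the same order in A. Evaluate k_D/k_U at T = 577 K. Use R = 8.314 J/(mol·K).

0.255

Since both paths have the same order in A, the concentration cancels and S_{D/U} = k_D/k_U = (A_D/A_U)·exp[(E_U−E_D)/(RT)].
(E_U−E_D)/(RT) = (76.9−121)×10³/(8.314×577) = -44100/4797 = -9.193.
k_D/k_U = (8.98×10^11/3.59×10^8)·exp(-9.193) = 2501 × 1.018×10^-4 = 0.255.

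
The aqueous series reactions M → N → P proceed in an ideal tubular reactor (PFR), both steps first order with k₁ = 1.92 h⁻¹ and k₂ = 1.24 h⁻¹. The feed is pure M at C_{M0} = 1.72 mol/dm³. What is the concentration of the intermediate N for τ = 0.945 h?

0.713 mol/dm³

The intermediate concentration in a first-order A→B→C sequence is C_N = k₁C_{M0}(e^(−k₁τ) − e^(−k₂τ))/(k₂−k₁).
e^(−k₁τ) = e^(−1.92×0.945) = e^(−1.814) = 0.1629; e^(−k₂τ) = e^(−1.172) = 0.3098.
C_N = 1.92×1.72/(1.24−1.92) × (0.1629−0.3098) = (-4.856)×(-0.1469) = 0.7133 mol/dm³.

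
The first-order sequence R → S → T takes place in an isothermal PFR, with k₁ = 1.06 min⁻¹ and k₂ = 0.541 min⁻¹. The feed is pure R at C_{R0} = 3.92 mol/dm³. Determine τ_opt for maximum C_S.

1.30 min

Setting dC_S/dτ = 0 gives τ_opt = ln(k₂/k₁)/(k₂−k₁).
= ln(0.541/1.06)/(0.541−1.06) = ln(0.5104)/-0.5190 = -0.6726/-0.5190 = 1.30 min.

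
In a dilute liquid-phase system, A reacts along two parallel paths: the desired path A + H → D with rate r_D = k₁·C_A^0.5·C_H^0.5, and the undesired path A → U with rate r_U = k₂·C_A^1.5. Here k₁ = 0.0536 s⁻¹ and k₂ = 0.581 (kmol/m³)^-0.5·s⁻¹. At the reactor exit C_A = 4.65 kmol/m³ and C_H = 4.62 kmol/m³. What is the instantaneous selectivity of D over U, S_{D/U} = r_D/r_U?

S_{D/U} = r_D/r_U = (k₁·C_A^0.5·C_H^0.5)/(k₂·C_A^1.5) = (k₁/k₂)·C_A⁻¹·C_H^0.5.
= (0.0536×4.650^0.5×4.620^0.5) / (0.581×4.650^1.5) = 0.2484/5.826 = 0.0426.

0.0426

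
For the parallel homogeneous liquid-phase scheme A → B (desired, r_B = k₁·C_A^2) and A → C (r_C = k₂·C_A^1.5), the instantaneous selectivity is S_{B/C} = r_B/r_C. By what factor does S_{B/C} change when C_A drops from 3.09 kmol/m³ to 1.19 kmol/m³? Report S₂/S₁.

0.621

S_{B/C} = (k₁/k₂)·C_A^0.5, so S₂/S₁ = (C_{A,2}/C_{A,1})^0.5.
= (1.19/3.09)^0.5 = (0.3851)^0.5 = 0.621.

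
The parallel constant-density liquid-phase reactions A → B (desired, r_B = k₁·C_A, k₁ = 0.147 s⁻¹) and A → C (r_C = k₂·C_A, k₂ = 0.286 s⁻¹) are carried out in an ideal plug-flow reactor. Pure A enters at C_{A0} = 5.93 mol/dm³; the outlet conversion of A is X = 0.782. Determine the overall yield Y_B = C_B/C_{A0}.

0.265

C_A = C_{A0}(1−X) = 1.293 mol/dm³.
Both paths are first order in A, so the instantaneous fraction to B is constant: dC_B/d(−C_A) = k₁/(k₁+k₂) = 0.3395.
C_B = 0.3395·(C_{A0}−C_A) = 0.3395×4.637 = 1.57 mol/dm³.
Y_B = C_B/C_{A0} = 1.574/5.93 = 0.265.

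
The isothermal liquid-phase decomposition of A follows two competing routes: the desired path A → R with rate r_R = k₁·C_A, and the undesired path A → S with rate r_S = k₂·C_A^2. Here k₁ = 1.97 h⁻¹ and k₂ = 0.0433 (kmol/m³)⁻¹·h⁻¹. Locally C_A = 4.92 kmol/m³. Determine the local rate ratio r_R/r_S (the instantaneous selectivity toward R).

S_{R/S} = r_R/r_S = (k₁·C_A)/(k₂·C_A^2) = (k₁/k₂)·C_A⁻¹.
= (1.97×4.920) / (0.0433×4.920^2) = 9.692/1.048 = 9.25.
The undesired path is higher order in A, so low C_A (CSTR or dilute feed) favours R.

9.25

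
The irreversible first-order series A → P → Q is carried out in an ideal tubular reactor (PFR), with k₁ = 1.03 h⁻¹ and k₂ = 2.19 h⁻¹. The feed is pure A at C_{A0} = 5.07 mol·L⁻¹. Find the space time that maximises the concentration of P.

0.650 h

The intermediate peaks when r₁ = r₂, i.e. k₁e^(−k₁τ) = k₂e^(−k₂τ), giving τ_opt = ln(k₂/k₁)/(k₂−k₁).
= ln(2.19/1.03)/(2.19−1.03) = ln(2.126)/1.160 = 0.7543/1.160 = 0.650 h.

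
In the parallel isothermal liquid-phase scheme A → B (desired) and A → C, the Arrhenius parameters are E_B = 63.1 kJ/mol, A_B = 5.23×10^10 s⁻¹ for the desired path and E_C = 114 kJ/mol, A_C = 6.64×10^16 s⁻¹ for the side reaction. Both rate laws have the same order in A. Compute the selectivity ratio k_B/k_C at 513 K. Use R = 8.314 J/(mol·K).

With equal orders, S_{B/C} = k_B/k_C = (A_B/A_C)·exp[(E_C−E_B)/(RT)].
(E_C−E_B)/(RT) = (114−63.1)×10³/(8.314×513) = 50900/4265 = 11.93.
k_B/k_C = (5.23×10^10/6.64×10^16)·exp(11.93) = 7.877×10^-7 × 1.524×10^5 = 0.120.
Since E_B < E_C, lowering the temperature improves selectivity toward B.

0.120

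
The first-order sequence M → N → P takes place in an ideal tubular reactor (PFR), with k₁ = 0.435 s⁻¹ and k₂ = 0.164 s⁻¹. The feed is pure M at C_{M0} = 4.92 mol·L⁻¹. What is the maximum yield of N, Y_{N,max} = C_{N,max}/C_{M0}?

0.554

Evaluating C_N at τ_opt = ln(k₂/k₁)/(k₂−k₁) gives C_{N,max}/C_{M0} = (k₁/k₂)^[k₂/(k₂−k₁)].
= (0.435/0.164)^(0.164/(0.164−0.435)) = (2.652)^(-0.6052) = 0.5541.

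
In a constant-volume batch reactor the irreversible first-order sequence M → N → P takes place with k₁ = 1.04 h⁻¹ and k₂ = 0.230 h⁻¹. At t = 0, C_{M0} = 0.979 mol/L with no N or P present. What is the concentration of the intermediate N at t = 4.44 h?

Solving the coupled first-order balances gives C_N(t) = [k₁/(k₂−k₁)]·C_{M0}·(e^(−k₁t) − e^(−k₂t)).
e^(−k₁t) = e^(−1.04×4.44) = e^(−4.618) = 0.009876; e^(−k₂t) = e^(−1.021) = 0.3602.
C_N = 1.04×0.979/(0.230−1.04) × (0.009876−0.3602) = (-1.257)×(-0.3503) = 0.4403 mol/L.

0.440 mol/L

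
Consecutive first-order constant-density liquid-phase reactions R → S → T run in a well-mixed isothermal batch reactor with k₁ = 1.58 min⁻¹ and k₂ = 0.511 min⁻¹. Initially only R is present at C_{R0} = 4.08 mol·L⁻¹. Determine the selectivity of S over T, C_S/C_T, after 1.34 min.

Solving the coupled first-order balances gives C_S(t) = [k₁/(k₂−k₁)]·C_{R0}·(e^(−k₁t) − e^(−k₂t)).
e^(−k₁t) = e^(−1.58×1.34) = e^(−2.117) = 0.1204; e^(−k₂t) = e^(−0.6847) = 0.5042.
C_S = 1.58×4.08/(0.511−1.58) × (0.1204−0.5042) = (-6.030)×(-0.3839) = 2.315 mol·L⁻¹.
C_R = C_{R0}e^(−k₁t) = 0.4911 mol·L⁻¹, so C_T = C_{R0}−C_R−C_S = 1.274 mol·L⁻¹; C_S/C_T = 1.82.

1.82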